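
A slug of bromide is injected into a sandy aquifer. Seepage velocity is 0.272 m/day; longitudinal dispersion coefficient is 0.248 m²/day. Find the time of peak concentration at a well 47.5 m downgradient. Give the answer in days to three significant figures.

For the 1D instantaneous-source solution, setting ∂C/∂t = 0 at fixed x gives v²t² + 2Dt − x² = 0, so t = (√(D² + v²x²) − D)/v².
√(D² + v²x²) = √(0.248² + 0.272² × 47.5²) = 12.92; v² = 0.073984.
t = (12.92 − 0.248)/0.073984 = 171 days (vs. the pure-advection estimate x/v = 175 d).

171 days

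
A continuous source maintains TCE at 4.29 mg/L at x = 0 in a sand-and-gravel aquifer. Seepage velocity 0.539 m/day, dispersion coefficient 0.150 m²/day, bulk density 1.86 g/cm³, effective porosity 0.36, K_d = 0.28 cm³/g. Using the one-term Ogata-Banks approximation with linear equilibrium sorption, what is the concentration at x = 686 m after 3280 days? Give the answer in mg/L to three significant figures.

4.14 mg/L

Retardation factor R = 1 + ρ_b·K_d/n = 1 + 1.86 × 0.28/0.36 = 2.447.
Sorption retards both mechanisms: v_R = v/R = 0.2203 m/day, D_R = D/R = 0.06130 m²/day.
v_R·t = 0.2203 × 3280 = 722.584 m; 2√(D_R t) = 28.36 m; argument = (686 − 722.584)/28.36 = -1.290.
C = C₀ × ½·erfc(-1.290) = 4.29 × 0.9659 = 4.14 mg/L.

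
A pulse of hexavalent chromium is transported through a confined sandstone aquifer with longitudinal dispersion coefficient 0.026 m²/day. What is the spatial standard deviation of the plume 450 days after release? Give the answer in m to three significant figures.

Dispersive spreading gives a Gaussian with σ² = 2Dt; advection only shifts the center.
σ = √(2 × 0.026 × 450) = 4.84 m.

4.84 m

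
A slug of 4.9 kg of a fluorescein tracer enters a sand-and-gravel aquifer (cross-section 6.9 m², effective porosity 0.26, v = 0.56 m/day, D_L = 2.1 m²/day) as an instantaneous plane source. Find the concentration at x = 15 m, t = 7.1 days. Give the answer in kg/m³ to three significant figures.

For an instantaneous plane source, C(x,t) = M/(n_e·A·√(4πDt)) · exp(−(x−vt)²/(4Dt)), with n_e·A the pore (flow) area.
Plume center vt = 0.56 × 7.1 = 3.976 m, so the well at 15 m is 11.024 m downgradient of the peak.
√(4πDt) = 13.69 m, giving peak height M/(n_e·A·√(4πDt)) = 4.9/(0.26 × 6.9 × 13.69) = 0.1995 kg/m³.
(x−vt)²/(4Dt) = (11.024)²/(4 × 2.1 × 7.1) = 2.038; exp(−2.038) = 0.1303.
C = 0.1995 × 0.1303 = 0.0260 kg/m³.

0.0260 kg/m³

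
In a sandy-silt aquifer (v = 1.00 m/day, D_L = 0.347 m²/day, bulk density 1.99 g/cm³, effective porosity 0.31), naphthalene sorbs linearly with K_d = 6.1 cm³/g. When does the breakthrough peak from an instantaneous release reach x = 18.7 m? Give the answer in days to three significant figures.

737 days

Retardation factor R = 1 + ρ_b·K_d/n = 1 + 1.99 × 6.1/0.31 = 40.16.
Sorption retards both mechanisms: v_R = v/R = 0.02490 m/day, D_R = D/R = 0.008640 m²/day.
Peak time from v_R²t² + 2D_R t − x² = 0: t = (√(D_R² + v_R²x²) − D_R)/v_R².
√(D_R² + v_R²x²) = √(0.008640² + 0.02490² × 18.7²) = 0.4657; v_R² = 0.0006200.
t = (0.4657 − 0.008640)/0.0006200 = 737 days.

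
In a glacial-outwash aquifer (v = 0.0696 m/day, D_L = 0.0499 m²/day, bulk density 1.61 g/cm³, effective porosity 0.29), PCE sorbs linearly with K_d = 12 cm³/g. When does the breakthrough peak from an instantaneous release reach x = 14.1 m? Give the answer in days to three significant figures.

13000 days

Retardation factor R = 1 + ρ_b·K_d/n = 1 + 1.61 × 12/0.29 = 67.62.
Sorption retards both mechanisms: v_R = v/R = 0.001029 m/day, D_R = D/R = 0.0007379 m²/day.
Peak time from v_R²t² + 2D_R t − x² = 0: t = (√(D_R² + v_R²x²) − D_R)/v_R².
√(D_R² + v_R²x²) = √(0.0007379² + 0.001029² × 14.1²) = 0.01453; v_R² = 1.059e-06.
t = (0.01453 − 0.0007379)/1.059e-06 = 13000 days.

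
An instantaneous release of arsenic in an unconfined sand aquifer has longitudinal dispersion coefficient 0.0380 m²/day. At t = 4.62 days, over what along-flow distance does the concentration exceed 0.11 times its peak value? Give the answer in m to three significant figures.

2.49 m

The plume is Gaussian with σ = √(2Dt) = √(2 × 0.0380 × 4.62) = 0.5926 m.
C/C_peak = exp(−Δx²/(2σ²)) = 0.11 ⇒ Δx = σ·√(−2 ln 0.11) = 0.5926 × 2.101 = 1.245 m.
Width = 2Δx = 2.49 m.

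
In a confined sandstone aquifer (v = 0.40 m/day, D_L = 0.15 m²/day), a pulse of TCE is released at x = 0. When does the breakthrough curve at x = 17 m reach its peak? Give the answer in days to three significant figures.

For the 1D instantaneous-source solution, setting ∂C/∂t = 0 at fixed x gives v²t² + 2Dt − x² = 0, so t = (√(D² + v²x²) − D)/v².
√(D² + v²x²) = √(0.15² + 0.40² × 17²) = 6.802; v² = 0.16.
t = (6.802 − 0.15)/0.16 = 41.6 days (vs. the pure-advection estimate x/v = 42.5 d).

41.6 days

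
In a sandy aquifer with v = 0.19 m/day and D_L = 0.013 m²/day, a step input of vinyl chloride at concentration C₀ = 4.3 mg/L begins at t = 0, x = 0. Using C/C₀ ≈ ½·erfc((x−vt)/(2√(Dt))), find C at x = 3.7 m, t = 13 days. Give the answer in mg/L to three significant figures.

0.0739 mg/L

For a continuous step input, C/C₀ ≈ ½·erfc((x−vt)/(2√(Dt))).
vt = 0.19 × 13 = 2.47 m and 2√(Dt) = 2√(0.013 × 13) = 0.8222 m.
Argument (x−vt)/(2√(Dt)) = (3.7 − 2.47)/0.8222 = 1.496; ½·erfc(1.496) = 0.01719.
C = 4.3 × 0.01719 = 0.0739 mg/L.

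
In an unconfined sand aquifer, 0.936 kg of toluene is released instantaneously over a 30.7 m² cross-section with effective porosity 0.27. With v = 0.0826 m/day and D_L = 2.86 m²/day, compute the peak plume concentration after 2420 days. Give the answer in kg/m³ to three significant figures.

0.000383 kg/m³

The peak of an instantaneous 1D plume sits at x = vt; there the Gaussian factor is 1 and C_max = M/(n_e·A·√(4πDt)), where n_e·A is the pore area the mass is dissolved in.
√(4πDt) = √(4π × 2.86 × 2420) = 294.9 m, so C_max = 0.936/(0.27 × 30.7 × 294.9) = 0.000383 kg/m³.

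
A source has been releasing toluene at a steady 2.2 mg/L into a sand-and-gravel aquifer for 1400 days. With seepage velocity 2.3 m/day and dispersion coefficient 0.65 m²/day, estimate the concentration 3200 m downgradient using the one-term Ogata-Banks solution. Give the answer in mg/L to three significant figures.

For a continuous step input, C/C₀ ≈ ½·erfc((x−vt)/(2√(Dt))).
vt = 2.3 × 1400 = 3220 m and 2√(Dt) = 2√(0.65 × 1400) = 60.33 m.
Argument (x−vt)/(2√(Dt)) = (3200 − 3220)/60.33 = -0.3315; ½·erfc(-0.3315) = 0.6804.
C = 2.2 × 0.6804 = 1.50 mg/L.

1.50 mg/L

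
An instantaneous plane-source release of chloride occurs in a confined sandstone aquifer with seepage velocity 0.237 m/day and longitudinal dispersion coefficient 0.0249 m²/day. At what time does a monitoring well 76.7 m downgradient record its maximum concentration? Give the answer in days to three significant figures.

323 days

For the 1D instantaneous-source solution, setting ∂C/∂t = 0 at fixed x gives v²t² + 2Dt − x² = 0, so t = (√(D² + v²x²) − D)/v².
√(D² + v²x²) = √(0.0249² + 0.237² × 76.7²) = 18.18; v² = 0.056169.
t = (18.18 − 0.0249)/0.056169 = 323 days (vs. the pure-advection estimate x/v = 324 d).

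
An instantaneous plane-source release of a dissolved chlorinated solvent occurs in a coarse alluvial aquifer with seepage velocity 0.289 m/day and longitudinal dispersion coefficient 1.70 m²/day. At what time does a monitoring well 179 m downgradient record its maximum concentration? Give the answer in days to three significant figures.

599 days

For the 1D instantaneous-source solution, setting ∂C/∂t = 0 at fixed x gives v²t² + 2Dt − x² = 0, so t = (√(D² + v²x²) − D)/v².
√(D² + v²x²) = √(1.70² + 0.289² × 179²) = 51.76; v² = 0.083521.
t = (51.76 − 1.70)/0.083521 = 599 days (vs. the pure-advection estimate x/v = 619 d).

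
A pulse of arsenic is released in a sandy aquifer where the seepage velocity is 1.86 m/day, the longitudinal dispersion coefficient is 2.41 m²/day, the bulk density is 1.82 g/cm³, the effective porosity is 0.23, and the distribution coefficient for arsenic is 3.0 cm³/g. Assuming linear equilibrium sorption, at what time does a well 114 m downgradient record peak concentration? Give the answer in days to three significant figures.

1500 days

Retardation factor R = 1 + ρ_b·K_d/n = 1 + 1.82 × 3.0/0.23 = 24.74.
Sorption retards both mechanisms: v_R = v/R = 0.07518 m/day, D_R = D/R = 0.09741 m²/day.
Peak time from v_R²t² + 2D_R t − x² = 0: t = (√(D_R² + v_R²x²) − D_R)/v_R².
√(D_R² + v_R²x²) = √(0.09741² + 0.07518² × 114²) = 8.571; v_R² = 0.005652.
t = (8.571 − 0.09741)/0.005652 = 1500 days.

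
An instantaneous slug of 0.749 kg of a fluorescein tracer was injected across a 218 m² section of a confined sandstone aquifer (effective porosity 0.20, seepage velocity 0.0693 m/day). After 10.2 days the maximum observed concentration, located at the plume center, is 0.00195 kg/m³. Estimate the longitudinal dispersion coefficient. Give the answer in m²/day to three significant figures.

At the plume center C_max = M/(n_e·A·√(4πDt)), so D = M²/(4πt·(n_e·A·C_max)²).
n_e·A·C_max = 0.20 × 218 × 0.00195 = 0.08502 kg/m.
D = 0.749²/(4π × 10.2 × 0.08502²) = 0.605 m²/day.

0.605 m²/day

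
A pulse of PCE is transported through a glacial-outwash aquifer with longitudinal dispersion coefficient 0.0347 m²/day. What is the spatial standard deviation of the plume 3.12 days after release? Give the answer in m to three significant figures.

0.465 m

Dispersive spreading gives a Gaussian with σ² = 2Dt; advection only shifts the center.
σ = √(2 × 0.0347 × 3.12) = 0.465 m.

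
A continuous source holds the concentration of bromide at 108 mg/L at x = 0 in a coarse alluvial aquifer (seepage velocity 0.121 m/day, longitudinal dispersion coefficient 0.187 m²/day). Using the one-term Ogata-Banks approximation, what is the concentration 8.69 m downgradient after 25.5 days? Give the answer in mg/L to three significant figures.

For a continuous step input, C/C₀ ≈ ½·erfc((x−vt)/(2√(Dt))).
vt = 0.121 × 25.5 = 3.0855 m and 2√(Dt) = 2√(0.187 × 25.5) = 4.367 m.
Argument (x−vt)/(2√(Dt)) = (8.69 − 3.0855)/4.367 = 1.283; ½·erfc(1.283) = 0.03481.
C = 108 × 0.03481 = 3.76 mg/L.

3.76 mg/L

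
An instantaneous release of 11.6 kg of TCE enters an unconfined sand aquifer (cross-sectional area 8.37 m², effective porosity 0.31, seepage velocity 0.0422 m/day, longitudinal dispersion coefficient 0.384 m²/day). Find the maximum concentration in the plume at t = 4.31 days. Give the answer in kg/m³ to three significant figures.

0.980 kg/m³

The peak of an instantaneous 1D plume sits at x = vt; there the Gaussian factor is 1 and C_max = M/(n_e·A·√(4πDt)), where n_e·A is the pore area the mass is dissolved in.
√(4πDt) = √(4π × 0.384 × 4.31) = 4.560 m, so C_max = 11.6/(0.31 × 8.37 × 4.560) = 0.980 kg/m³.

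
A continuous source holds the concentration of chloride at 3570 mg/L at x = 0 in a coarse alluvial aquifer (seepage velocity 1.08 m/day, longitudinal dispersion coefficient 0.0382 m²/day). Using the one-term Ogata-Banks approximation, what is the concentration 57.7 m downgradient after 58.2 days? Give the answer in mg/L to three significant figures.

3540 mg/L

For a continuous step input, C/C₀ ≈ ½·erfc((x−vt)/(2√(Dt))).
vt = 1.08 × 58.2 = 62.856 m and 2√(Dt) = 2√(0.0382 × 58.2) = 2.982 m.
Argument (x−vt)/(2√(Dt)) = (57.7 − 62.856)/2.982 = -1.729; ½·erfc(-1.729) = 0.9928.
C = 3570 × 0.9928 = 3540 mg/L.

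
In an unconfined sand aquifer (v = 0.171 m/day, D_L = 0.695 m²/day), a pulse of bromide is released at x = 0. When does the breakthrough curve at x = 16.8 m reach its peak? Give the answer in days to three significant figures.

For the 1D instantaneous-source solution, setting ∂C/∂t = 0 at fixed x gives v²t² + 2Dt − x² = 0, so t = (√(D² + v²x²) − D)/v².
√(D² + v²x²) = √(0.695² + 0.171² × 16.8²) = 2.956; v² = 0.029241.
t = (2.956 − 0.695)/0.029241 = 77.3 days (vs. the pure-advection estimate x/v = 98.2 d).

77.3 days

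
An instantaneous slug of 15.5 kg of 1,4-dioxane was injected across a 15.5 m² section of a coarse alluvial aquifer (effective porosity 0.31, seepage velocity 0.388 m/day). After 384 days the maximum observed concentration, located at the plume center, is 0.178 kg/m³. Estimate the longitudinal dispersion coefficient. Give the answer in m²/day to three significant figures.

0.0681 m²/day

At the plume center C_max = M/(n_e·A·√(4πDt)), so D = M²/(4πt·(n_e·A·C_max)²).
n_e·A·C_max = 0.31 × 15.5 × 0.178 = 0.8553 kg/m.
D = 15.5²/(4π × 384 × 0.8553²) = 0.0681 m²/day.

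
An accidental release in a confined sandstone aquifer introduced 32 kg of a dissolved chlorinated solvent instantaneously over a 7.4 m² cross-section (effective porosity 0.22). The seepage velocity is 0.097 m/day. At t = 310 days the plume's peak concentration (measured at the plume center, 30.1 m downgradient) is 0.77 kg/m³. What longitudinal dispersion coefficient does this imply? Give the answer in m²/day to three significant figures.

0.167 m²/day

At the plume center C_max = M/(n_e·A·√(4πDt)), so D = M²/(4πt·(n_e·A·C_max)²).
n_e·A·C_max = 0.22 × 7.4 × 0.77 = 1.254 kg/m.
D = 32²/(4π × 310 × 1.254²) = 0.167 m²/day.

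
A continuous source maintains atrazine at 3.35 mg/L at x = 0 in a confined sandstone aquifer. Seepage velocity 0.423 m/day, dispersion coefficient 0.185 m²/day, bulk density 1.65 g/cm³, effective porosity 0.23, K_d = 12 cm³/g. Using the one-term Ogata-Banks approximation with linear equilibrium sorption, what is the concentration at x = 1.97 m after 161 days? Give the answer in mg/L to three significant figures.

0.253 mg/L

Retardation factor R = 1 + ρ_b·K_d/n = 1 + 1.65 × 12/0.23 = 87.09.
Sorption retards both mechanisms: v_R = v/R = 0.004857 m/day, D_R = D/R = 0.002124 m²/day.
v_R·t = 0.004857 × 161 = 0.781977 m; 2√(D_R t) = 1.170 m; argument = (1.97 − 0.781977)/1.170 = 1.015.
C = C₀ × ½·erfc(1.015) = 3.35 × 0.07558 = 0.253 mg/L.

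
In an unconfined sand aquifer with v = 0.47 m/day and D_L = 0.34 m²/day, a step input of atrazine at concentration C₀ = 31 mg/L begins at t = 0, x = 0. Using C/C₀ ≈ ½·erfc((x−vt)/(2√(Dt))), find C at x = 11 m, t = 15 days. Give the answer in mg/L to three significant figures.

For a continuous step input, C/C₀ ≈ ½·erfc((x−vt)/(2√(Dt))).
vt = 0.47 × 15 = 7.05 m and 2√(Dt) = 2√(0.34 × 15) = 4.517 m.
Argument (x−vt)/(2√(Dt)) = (11 − 7.05)/4.517 = 0.8745; ½·erfc(0.8745) = 0.1081.
C = 31 × 0.1081 = 3.35 mg/L.

3.35 mg/L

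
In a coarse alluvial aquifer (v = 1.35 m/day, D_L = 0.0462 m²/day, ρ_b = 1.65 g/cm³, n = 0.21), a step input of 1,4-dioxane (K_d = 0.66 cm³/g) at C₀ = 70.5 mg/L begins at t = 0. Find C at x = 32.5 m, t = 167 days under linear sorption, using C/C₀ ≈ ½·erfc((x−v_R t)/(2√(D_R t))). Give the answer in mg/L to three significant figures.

Retardation factor R = 1 + ρ_b·K_d/n = 1 + 1.65 × 0.66/0.21 = 6.186.
Sorption retards both mechanisms: v_R = v/R = 0.2182 m/day, D_R = D/R = 0.007468 m²/day.
v_R·t = 0.2182 × 167 = 36.4394 m; 2√(D_R t) = 2.234 m; argument = (32.5 − 36.4394)/2.234 = -1.763.
C = C₀ × ½·erfc(-1.763) = 70.5 × 0.9937 = 70.1 mg/L.

70.1 mg/L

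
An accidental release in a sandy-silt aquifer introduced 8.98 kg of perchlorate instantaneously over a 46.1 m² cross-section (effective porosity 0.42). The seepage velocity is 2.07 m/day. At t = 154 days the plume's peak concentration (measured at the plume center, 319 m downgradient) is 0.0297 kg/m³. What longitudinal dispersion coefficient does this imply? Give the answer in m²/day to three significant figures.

At the plume center C_max = M/(n_e·A·√(4πDt)), so D = M²/(4πt·(n_e·A·C_max)²).
n_e·A·C_max = 0.42 × 46.1 × 0.0297 = 0.5751 kg/m.
D = 8.98²/(4π × 154 × 0.5751²) = 0.126 m²/day.

0.126 m²/day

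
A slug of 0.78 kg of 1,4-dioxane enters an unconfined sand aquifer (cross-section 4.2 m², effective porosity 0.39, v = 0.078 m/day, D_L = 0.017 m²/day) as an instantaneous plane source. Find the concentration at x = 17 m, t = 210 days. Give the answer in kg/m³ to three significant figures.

0.0692 kg/m³

For an instantaneous plane source, C(x,t) = M/(n_e·A·√(4πDt)) · exp(−(x−vt)²/(4Dt)), with n_e·A the pore (flow) area.
Plume center vt = 0.078 × 210 = 16.38 m, so the well at 17 m is 0.62 m downgradient of the peak.
√(4πDt) = 6.698 m, giving peak height M/(n_e·A·√(4πDt)) = 0.78/(0.39 × 4.2 × 6.698) = 0.07109 kg/m³.
(x−vt)²/(4Dt) = (0.62)²/(4 × 0.017 × 210) = 0.02692; exp(−0.02692) = 0.9734.
C = 0.07109 × 0.9734 = 0.0692 kg/m³.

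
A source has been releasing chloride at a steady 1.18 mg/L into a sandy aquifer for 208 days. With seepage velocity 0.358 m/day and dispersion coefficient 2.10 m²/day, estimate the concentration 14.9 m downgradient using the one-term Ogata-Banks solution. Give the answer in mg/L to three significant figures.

1.15 mg/L

For a continuous step input, C/C₀ ≈ ½·erfc((x−vt)/(2√(Dt))).
vt = 0.358 × 208 = 74.464 m and 2√(Dt) = 2√(2.10 × 208) = 41.80 m.
Argument (x−vt)/(2√(Dt)) = (14.9 − 74.464)/41.80 = -1.425; ½·erfc(-1.425) = 0.9781.
C = 1.18 × 0.9781 = 1.15 mg/L.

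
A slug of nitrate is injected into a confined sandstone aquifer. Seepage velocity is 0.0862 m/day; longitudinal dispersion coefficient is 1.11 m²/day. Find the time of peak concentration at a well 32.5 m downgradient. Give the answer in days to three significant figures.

256 days

For the 1D instantaneous-source solution, setting ∂C/∂t = 0 at fixed x gives v²t² + 2Dt − x² = 0, so t = (√(D² + v²x²) − D)/v².
√(D² + v²x²) = √(1.11² + 0.0862² × 32.5²) = 3.013; v² = 0.00743044.
t = (3.013 − 1.11)/0.00743044 = 256 days (vs. the pure-advection estimate x/v = 377 d).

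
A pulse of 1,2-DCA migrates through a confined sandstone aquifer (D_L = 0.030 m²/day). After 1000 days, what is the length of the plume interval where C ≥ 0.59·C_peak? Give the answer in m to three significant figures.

The plume is Gaussian with σ = √(2Dt) = √(2 × 0.030 × 1000) = 7.746 m.
C/C_peak = exp(−Δx²/(2σ²)) = 0.59 ⇒ Δx = σ·√(−2 ln 0.59) = 7.746 × 1.027 = 7.955 m.
Width = 2Δx = 15.9 m.

15.9 m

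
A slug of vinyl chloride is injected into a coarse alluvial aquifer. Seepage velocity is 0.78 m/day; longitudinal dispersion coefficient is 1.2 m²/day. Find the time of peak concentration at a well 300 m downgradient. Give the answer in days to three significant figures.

For the 1D instantaneous-source solution, setting ∂C/∂t = 0 at fixed x gives v²t² + 2Dt − x² = 0, so t = (√(D² + v²x²) − D)/v².
√(D² + v²x²) = √(1.2² + 0.78² × 300²) = 234.0; v² = 0.6084.
t = (234.0 − 1.2)/0.6084 = 383 days (vs. the pure-advection estimate x/v = 385 d).

383 days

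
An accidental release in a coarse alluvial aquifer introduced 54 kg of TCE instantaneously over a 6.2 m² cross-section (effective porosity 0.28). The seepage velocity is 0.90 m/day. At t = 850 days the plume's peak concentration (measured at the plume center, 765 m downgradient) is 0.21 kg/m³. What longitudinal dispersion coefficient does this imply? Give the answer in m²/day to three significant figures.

At the plume center C_max = M/(n_e·A·√(4πDt)), so D = M²/(4πt·(n_e·A·C_max)²).
n_e·A·C_max = 0.28 × 6.2 × 0.21 = 0.3646 kg/m.
D = 54²/(4π × 850 × 0.3646²) = 2.05 m²/day.

2.05 m²/day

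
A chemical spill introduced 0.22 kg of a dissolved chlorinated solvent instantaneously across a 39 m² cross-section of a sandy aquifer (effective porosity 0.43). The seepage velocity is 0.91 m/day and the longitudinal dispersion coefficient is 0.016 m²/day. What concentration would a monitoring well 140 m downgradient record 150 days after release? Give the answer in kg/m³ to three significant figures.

0.000667 kg/m³

For an instantaneous plane source, C(x,t) = M/(n_e·A·√(4πDt)) · exp(−(x−vt)²/(4Dt)), with n_e·A the pore (flow) area.
Plume center vt = 0.91 × 150 = 136.5 m, so the well at 140 m is 3.5 m downgradient of the peak.
√(4πDt) = 5.492 m, giving peak height M/(n_e·A·√(4πDt)) = 0.22/(0.43 × 39 × 5.492) = 0.002389 kg/m³.
(x−vt)²/(4Dt) = (3.5)²/(4 × 0.016 × 150) = 1.276; exp(−1.276) = 0.2792.
C = 0.002389 × 0.2792 = 0.000667 kg/m³.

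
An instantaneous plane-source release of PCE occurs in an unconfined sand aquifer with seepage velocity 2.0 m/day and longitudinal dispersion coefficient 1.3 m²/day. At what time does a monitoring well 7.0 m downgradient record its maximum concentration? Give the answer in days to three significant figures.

For the 1D instantaneous-source solution, setting ∂C/∂t = 0 at fixed x gives v²t² + 2Dt − x² = 0, so t = (√(D² + v²x²) − D)/v².
√(D² + v²x²) = √(1.3² + 2.0² × 7.0²) = 14.06; v² = 4.
t = (14.06 − 1.3)/4 = 3.19 days (vs. the pure-advection estimate x/v = 3.50 d).

3.19 days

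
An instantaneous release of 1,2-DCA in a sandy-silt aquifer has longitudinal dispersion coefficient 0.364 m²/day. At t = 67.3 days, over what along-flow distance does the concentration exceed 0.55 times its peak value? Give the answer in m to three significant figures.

15.3 m

The plume is Gaussian with σ = √(2Dt) = √(2 × 0.364 × 67.3) = 7.000 m.
C/C_peak = exp(−Δx²/(2σ²)) = 0.55 ⇒ Δx = σ·√(−2 ln 0.55) = 7.000 × 1.093 = 7.651 m.
Width = 2Δx = 15.3 m.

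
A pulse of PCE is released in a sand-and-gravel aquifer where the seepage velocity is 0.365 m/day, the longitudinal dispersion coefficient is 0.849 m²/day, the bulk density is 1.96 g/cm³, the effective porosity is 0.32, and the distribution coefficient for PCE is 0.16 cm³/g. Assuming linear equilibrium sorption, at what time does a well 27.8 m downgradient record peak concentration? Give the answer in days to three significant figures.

Retardation factor R = 1 + ρ_b·K_d/n = 1 + 1.96 × 0.16/0.32 = 1.980.
Sorption retards both mechanisms: v_R = v/R = 0.1843 m/day, D_R = D/R = 0.4288 m²/day.
Peak time from v_R²t² + 2D_R t − x² = 0: t = (√(D_R² + v_R²x²) − D_R)/v_R².
√(D_R² + v_R²x²) = √(0.4288² + 0.1843² × 27.8²) = 5.141; v_R² = 0.03397.
t = (5.141 − 0.4288)/0.03397 = 139 days.

139 days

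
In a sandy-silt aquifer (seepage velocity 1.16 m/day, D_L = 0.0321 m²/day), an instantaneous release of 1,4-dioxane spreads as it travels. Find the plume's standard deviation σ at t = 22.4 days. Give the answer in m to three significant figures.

1.20 m

Dispersive spreading gives a Gaussian with σ² = 2Dt; advection only shifts the center.
σ = √(2 × 0.0321 × 22.4) = 1.20 m.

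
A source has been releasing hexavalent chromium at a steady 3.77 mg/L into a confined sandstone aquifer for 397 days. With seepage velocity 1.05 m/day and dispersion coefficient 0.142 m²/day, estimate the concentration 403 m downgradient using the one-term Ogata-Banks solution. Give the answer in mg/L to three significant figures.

3.41 mg/L

For a continuous step input, C/C₀ ≈ ½·erfc((x−vt)/(2√(Dt))).
vt = 1.05 × 397 = 416.85 m and 2√(Dt) = 2√(0.142 × 397) = 15.02 m.
Argument (x−vt)/(2√(Dt)) = (403 − 416.85)/15.02 = -0.9221; ½·erfc(-0.9221) = 0.9039.
C = 3.77 × 0.9039 = 3.41 mg/L.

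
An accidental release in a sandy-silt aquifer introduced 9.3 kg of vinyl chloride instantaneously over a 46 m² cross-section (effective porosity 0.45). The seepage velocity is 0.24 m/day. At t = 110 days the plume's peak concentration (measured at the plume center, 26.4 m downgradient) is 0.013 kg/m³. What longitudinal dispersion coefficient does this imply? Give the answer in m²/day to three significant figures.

At the plume center C_max = M/(n_e·A·√(4πDt)), so D = M²/(4πt·(n_e·A·C_max)²).
n_e·A·C_max = 0.45 × 46 × 0.013 = 0.2691 kg/m.
D = 9.3²/(4π × 110 × 0.2691²) = 0.864 m²/day.

0.864 m²/day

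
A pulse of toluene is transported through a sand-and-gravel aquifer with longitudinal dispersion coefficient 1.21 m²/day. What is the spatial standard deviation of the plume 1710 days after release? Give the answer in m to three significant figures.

Dispersive spreading gives a Gaussian with σ² = 2Dt; advection only shifts the center.
σ = √(2 × 1.21 × 1710) = 64.3 m.

64.3 m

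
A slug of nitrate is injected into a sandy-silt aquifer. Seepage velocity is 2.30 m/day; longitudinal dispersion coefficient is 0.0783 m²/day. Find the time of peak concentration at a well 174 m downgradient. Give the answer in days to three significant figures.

For the 1D instantaneous-source solution, setting ∂C/∂t = 0 at fixed x gives v²t² + 2Dt − x² = 0, so t = (√(D² + v²x²) − D)/v².
√(D² + v²x²) = √(0.0783² + 2.30² × 174²) = 400.2; v² = 5.29.
t = (400.2 − 0.0783)/5.29 = 75.6 days (vs. the pure-advection estimate x/v = 75.7 d).

75.6 days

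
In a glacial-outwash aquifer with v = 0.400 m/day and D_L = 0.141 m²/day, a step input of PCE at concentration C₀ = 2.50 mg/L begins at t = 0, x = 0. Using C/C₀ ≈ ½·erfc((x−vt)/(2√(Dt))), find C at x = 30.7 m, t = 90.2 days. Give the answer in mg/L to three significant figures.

For a continuous step input, C/C₀ ≈ ½·erfc((x−vt)/(2√(Dt))).
vt = 0.400 × 90.2 = 36.08 m and 2√(Dt) = 2√(0.141 × 90.2) = 7.133 m.
Argument (x−vt)/(2√(Dt)) = (30.7 − 36.08)/7.133 = -0.7542; ½·erfc(-0.7542) = 0.8569.
C = 2.50 × 0.8569 = 2.14 mg/L.

2.14 mg/L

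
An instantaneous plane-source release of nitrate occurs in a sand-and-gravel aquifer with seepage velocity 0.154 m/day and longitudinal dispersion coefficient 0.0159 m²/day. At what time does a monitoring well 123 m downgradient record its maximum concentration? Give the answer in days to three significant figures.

For the 1D instantaneous-source solution, setting ∂C/∂t = 0 at fixed x gives v²t² + 2Dt − x² = 0, so t = (√(D² + v²x²) − D)/v².
√(D² + v²x²) = √(0.0159² + 0.154² × 123²) = 18.94; v² = 0.023716.
t = (18.94 − 0.0159)/0.023716 = 798 days (vs. the pure-advection estimate x/v = 799 d).

798 days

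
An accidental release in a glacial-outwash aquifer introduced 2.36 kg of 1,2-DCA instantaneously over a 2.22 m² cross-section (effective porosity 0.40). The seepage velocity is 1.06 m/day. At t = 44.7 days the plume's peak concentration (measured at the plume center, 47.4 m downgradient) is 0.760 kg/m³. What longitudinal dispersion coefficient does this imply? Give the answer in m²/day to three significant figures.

0.0218 m²/day

At the plume center C_max = M/(n_e·A·√(4πDt)), so D = M²/(4πt·(n_e·A·C_max)²).
n_e·A·C_max = 0.40 × 2.22 × 0.760 = 0.6749 kg/m.
D = 2.36²/(4π × 44.7 × 0.6749²) = 0.0218 m²/day.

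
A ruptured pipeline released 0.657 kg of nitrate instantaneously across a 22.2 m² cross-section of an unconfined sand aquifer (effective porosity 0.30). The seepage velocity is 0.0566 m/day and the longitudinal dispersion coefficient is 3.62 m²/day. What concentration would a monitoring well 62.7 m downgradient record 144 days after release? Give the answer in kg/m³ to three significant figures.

For an instantaneous plane source, C(x,t) = M/(n_e·A·√(4πDt)) · exp(−(x−vt)²/(4Dt)), with n_e·A the pore (flow) area.
Plume center vt = 0.0566 × 144 = 8.1504 m, so the well at 62.7 m is 54.5496 m downgradient of the peak.
√(4πDt) = 80.94 m, giving peak height M/(n_e·A·√(4πDt)) = 0.657/(0.30 × 22.2 × 80.94) = 0.001219 kg/m³.
(x−vt)²/(4Dt) = (54.5496)²/(4 × 3.62 × 144) = 1.427; exp(−1.427) = 0.2400.
C = 0.001219 × 0.2400 = 0.000293 kg/m³.

0.000293 kg/m³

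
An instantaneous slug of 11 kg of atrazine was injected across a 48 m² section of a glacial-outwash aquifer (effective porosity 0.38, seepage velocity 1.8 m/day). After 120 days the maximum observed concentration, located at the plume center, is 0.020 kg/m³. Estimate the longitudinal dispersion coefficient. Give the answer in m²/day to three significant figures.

At the plume center C_max = M/(n_e·A·√(4πDt)), so D = M²/(4πt·(n_e·A·C_max)²).
n_e·A·C_max = 0.38 × 48 × 0.020 = 0.3648 kg/m.
D = 11²/(4π × 120 × 0.3648²) = 0.603 m²/day.

0.603 m²/day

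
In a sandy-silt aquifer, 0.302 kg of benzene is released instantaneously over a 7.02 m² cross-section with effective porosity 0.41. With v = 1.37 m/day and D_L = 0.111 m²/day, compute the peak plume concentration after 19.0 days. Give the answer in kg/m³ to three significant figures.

The peak of an instantaneous 1D plume sits at x = vt; there the Gaussian factor is 1 and C_max = M/(n_e·A·√(4πDt)), where n_e·A is the pore area the mass is dissolved in.
√(4πDt) = √(4π × 0.111 × 19.0) = 5.148 m, so C_max = 0.302/(0.41 × 7.02 × 5.148) = 0.0204 kg/m³.

0.0204 kg/m³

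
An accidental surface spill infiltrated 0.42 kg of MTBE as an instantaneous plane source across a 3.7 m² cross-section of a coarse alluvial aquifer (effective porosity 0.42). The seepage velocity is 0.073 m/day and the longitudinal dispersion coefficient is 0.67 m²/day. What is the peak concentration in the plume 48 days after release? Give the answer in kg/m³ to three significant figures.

The peak of an instantaneous 1D plume sits at x = vt; there the Gaussian factor is 1 and C_max = M/(n_e·A·√(4πDt)), where n_e·A is the pore area the mass is dissolved in.
√(4πDt) = √(4π × 0.67 × 48) = 20.10 m, so C_max = 0.42/(0.42 × 3.7 × 20.10) = 0.0134 kg/m³.

0.0134 kg/m³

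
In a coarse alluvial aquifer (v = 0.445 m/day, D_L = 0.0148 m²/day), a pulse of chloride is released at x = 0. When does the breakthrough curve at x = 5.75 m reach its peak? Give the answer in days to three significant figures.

For the 1D instantaneous-source solution, setting ∂C/∂t = 0 at fixed x gives v²t² + 2Dt − x² = 0, so t = (√(D² + v²x²) − D)/v².
√(D² + v²x²) = √(0.0148² + 0.445² × 5.75²) = 2.559; v² = 0.198025.
t = (2.559 − 0.0148)/0.198025 = 12.8 days (vs. the pure-advection estimate x/v = 12.9 d).

12.8 days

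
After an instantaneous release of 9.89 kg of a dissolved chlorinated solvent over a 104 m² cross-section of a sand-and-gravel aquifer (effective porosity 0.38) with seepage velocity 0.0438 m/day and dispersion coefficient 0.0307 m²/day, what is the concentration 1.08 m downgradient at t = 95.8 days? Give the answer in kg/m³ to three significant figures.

For an instantaneous plane source, C(x,t) = M/(n_e·A·√(4πDt)) · exp(−(x−vt)²/(4Dt)), with n_e·A the pore (flow) area.
Plume center vt = 0.0438 × 95.8 = 4.19604 m, so the well at 1.08 m is 3.11604 m upgradient of the peak.
√(4πDt) = 6.079 m, giving peak height M/(n_e·A·√(4πDt)) = 9.89/(0.38 × 104 × 6.079) = 0.04117 kg/m³.
(x−vt)²/(4Dt) = (-3.11604)²/(4 × 0.0307 × 95.8) = 0.8254; exp(−0.8254) = 0.4381.
C = 0.04117 × 0.4381 = 0.0180 kg/m³.

0.0180 kg/m³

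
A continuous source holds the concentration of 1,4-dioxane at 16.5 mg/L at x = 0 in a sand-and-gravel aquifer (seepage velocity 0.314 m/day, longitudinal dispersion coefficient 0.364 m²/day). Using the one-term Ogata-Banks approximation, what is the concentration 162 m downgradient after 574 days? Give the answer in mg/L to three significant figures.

For a continuous step input, C/C₀ ≈ ½·erfc((x−vt)/(2√(Dt))).
vt = 0.314 × 574 = 180.236 m and 2√(Dt) = 2√(0.364 × 574) = 28.91 m.
Argument (x−vt)/(2√(Dt)) = (162 − 180.236)/28.91 = -0.6308; ½·erfc(-0.6308) = 0.8138.
C = 16.5 × 0.8138 = 13.4 mg/L.

13.4 mg/L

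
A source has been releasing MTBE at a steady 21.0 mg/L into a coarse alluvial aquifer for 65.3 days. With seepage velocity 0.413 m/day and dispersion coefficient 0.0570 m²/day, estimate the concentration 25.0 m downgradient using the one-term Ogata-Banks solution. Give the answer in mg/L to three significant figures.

16.1 mg/L

For a continuous step input, C/C₀ ≈ ½·erfc((x−vt)/(2√(Dt))).
vt = 0.413 × 65.3 = 26.9689 m and 2√(Dt) = 2√(0.0570 × 65.3) = 3.859 m.
Argument (x−vt)/(2√(Dt)) = (25.0 − 26.9689)/3.859 = -0.5102; ½·erfc(-0.5102) = 0.7647.
C = 21.0 × 0.7647 = 16.1 mg/L.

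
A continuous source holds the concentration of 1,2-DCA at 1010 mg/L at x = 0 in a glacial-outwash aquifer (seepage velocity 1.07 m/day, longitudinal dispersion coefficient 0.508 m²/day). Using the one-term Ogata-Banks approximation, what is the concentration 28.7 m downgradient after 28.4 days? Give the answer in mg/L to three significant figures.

For a continuous step input, C/C₀ ≈ ½·erfc((x−vt)/(2√(Dt))).
vt = 1.07 × 28.4 = 30.388 m and 2√(Dt) = 2√(0.508 × 28.4) = 7.597 m.
Argument (x−vt)/(2√(Dt)) = (28.7 − 30.388)/7.597 = -0.2222; ½·erfc(-0.2222) = 0.6233.
C = 1010 × 0.6233 = 630 mg/L.

630 mg/L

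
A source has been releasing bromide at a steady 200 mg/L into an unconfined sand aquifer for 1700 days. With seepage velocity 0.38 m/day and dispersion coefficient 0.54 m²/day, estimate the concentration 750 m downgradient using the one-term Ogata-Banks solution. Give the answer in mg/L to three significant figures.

For a continuous step input, C/C₀ ≈ ½·erfc((x−vt)/(2√(Dt))).
vt = 0.38 × 1700 = 646 m and 2√(Dt) = 2√(0.54 × 1700) = 60.60 m.
Argument (x−vt)/(2√(Dt)) = (750 − 646)/60.60 = 1.716; ½·erfc(1.716) = 0.007617.
C = 200 × 0.007617 = 1.52 mg/L.

1.52 mg/L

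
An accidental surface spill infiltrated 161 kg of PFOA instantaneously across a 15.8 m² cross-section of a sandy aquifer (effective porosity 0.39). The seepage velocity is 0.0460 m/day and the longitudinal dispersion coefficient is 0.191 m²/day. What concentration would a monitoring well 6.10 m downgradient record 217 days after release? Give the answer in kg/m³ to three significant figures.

For an instantaneous plane source, C(x,t) = M/(n_e·A·√(4πDt)) · exp(−(x−vt)²/(4Dt)), with n_e·A the pore (flow) area.
Plume center vt = 0.0460 × 217 = 9.982 m, so the well at 6.10 m is 3.882 m upgradient of the peak.
√(4πDt) = 22.82 m, giving peak height M/(n_e·A·√(4πDt)) = 161/(0.39 × 15.8 × 22.82) = 1.145 kg/m³.
(x−vt)²/(4Dt) = (-3.882)²/(4 × 0.191 × 217) = 0.09090; exp(−0.09090) = 0.9131.
C = 1.145 × 0.9131 = 1.05 kg/m³.

1.05 kg/m³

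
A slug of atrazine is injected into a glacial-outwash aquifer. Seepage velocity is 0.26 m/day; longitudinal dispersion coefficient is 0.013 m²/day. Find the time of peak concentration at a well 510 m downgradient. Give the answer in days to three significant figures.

1960 days

For the 1D instantaneous-source solution, setting ∂C/∂t = 0 at fixed x gives v²t² + 2Dt − x² = 0, so t = (√(D² + v²x²) − D)/v².
√(D² + v²x²) = √(0.013² + 0.26² × 510²) = 132.6; v² = 0.0676.
t = (132.6 − 0.013)/0.0676 = 1960 days (vs. the pure-advection estimate x/v = 1960 d).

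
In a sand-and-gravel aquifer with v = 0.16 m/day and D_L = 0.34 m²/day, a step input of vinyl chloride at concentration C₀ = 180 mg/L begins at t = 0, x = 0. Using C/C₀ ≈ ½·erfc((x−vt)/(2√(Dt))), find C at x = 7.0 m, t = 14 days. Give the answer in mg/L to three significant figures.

For a continuous step input, C/C₀ ≈ ½·erfc((x−vt)/(2√(Dt))).
vt = 0.16 × 14 = 2.24 m and 2√(Dt) = 2√(0.34 × 14) = 4.363 m.
Argument (x−vt)/(2√(Dt)) = (7.0 − 2.24)/4.363 = 1.091; ½·erfc(1.091) = 0.06143.
C = 180 × 0.06143 = 11.1 mg/L.

11.1 mg/L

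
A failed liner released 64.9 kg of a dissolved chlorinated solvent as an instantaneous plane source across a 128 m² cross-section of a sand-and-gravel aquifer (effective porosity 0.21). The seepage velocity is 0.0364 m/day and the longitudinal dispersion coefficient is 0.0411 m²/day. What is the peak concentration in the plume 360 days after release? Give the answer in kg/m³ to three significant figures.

0.177 kg/m³

The peak of an instantaneous 1D plume sits at x = vt; there the Gaussian factor is 1 and C_max = M/(n_e·A·√(4πDt)), where n_e·A is the pore area the mass is dissolved in.
√(4πDt) = √(4π × 0.0411 × 360) = 13.64 m, so C_max = 64.9/(0.21 × 128 × 13.64) = 0.177 kg/m³.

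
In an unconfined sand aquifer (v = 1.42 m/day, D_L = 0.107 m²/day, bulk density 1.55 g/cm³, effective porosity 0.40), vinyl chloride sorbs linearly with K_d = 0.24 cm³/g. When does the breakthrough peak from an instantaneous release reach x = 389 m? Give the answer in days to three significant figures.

529 days

Retardation factor R = 1 + ρ_b·K_d/n = 1 + 1.55 × 0.24/0.40 = 1.930.
Sorption retards both mechanisms: v_R = v/R = 0.7358 m/day, D_R = D/R = 0.05544 m²/day.
Peak time from v_R²t² + 2D_R t − x² = 0: t = (√(D_R² + v_R²x²) − D_R)/v_R².
√(D_R² + v_R²x²) = √(0.05544² + 0.7358² × 389²) = 286.2; v_R² = 0.5414.
t = (286.2 − 0.05544)/0.5414 = 529 days.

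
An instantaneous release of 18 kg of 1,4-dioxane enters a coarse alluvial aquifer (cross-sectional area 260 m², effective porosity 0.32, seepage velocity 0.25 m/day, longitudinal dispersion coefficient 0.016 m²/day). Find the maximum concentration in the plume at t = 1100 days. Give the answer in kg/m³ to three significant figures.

0.0145 kg/m³

The peak of an instantaneous 1D plume sits at x = vt; there the Gaussian factor is 1 and C_max = M/(n_e·A·√(4πDt)), where n_e·A is the pore area the mass is dissolved in.
√(4πDt) = √(4π × 0.016 × 1100) = 14.87 m, so C_max = 18/(0.32 × 260 × 14.87) = 0.0145 kg/m³.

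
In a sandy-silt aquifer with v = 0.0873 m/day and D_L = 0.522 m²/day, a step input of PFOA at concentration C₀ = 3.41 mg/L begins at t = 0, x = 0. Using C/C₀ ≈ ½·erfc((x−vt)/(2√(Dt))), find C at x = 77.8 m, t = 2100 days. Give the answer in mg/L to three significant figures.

3.37 mg/L

For a continuous step input, C/C₀ ≈ ½·erfc((x−vt)/(2√(Dt))).
vt = 0.0873 × 2100 = 183.33 m and 2√(Dt) = 2√(0.522 × 2100) = 66.22 m.
Argument (x−vt)/(2√(Dt)) = (77.8 − 183.33)/66.22 = -1.594; ½·erfc(-1.594) = 0.9879.
C = 3.41 × 0.9879 = 3.37 mg/L.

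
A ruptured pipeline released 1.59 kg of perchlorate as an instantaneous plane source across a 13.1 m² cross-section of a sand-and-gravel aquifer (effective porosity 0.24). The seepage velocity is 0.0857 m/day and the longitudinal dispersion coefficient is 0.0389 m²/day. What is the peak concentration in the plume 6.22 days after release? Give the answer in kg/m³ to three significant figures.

The peak of an instantaneous 1D plume sits at x = vt; there the Gaussian factor is 1 and C_max = M/(n_e·A·√(4πDt)), where n_e·A is the pore area the mass is dissolved in.
√(4πDt) = √(4π × 0.0389 × 6.22) = 1.744 m, so C_max = 1.59/(0.24 × 13.1 × 1.744) = 0.290 kg/m³.

0.290 kg/m³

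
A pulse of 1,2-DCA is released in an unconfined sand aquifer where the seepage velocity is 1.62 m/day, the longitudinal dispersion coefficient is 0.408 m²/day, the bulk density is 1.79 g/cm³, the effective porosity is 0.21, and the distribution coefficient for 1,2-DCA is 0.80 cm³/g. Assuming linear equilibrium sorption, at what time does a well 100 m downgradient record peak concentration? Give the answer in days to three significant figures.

481 days

Retardation factor R = 1 + ρ_b·K_d/n = 1 + 1.79 × 0.80/0.21 = 7.819.
Sorption retards both mechanisms: v_R = v/R = 0.2072 m/day, D_R = D/R = 0.05218 m²/day.
Peak time from v_R²t² + 2D_R t − x² = 0: t = (√(D_R² + v_R²x²) − D_R)/v_R².
√(D_R² + v_R²x²) = √(0.05218² + 0.2072² × 100²) = 20.72; v_R² = 0.04293.
t = (20.72 − 0.05218)/0.04293 = 481 days.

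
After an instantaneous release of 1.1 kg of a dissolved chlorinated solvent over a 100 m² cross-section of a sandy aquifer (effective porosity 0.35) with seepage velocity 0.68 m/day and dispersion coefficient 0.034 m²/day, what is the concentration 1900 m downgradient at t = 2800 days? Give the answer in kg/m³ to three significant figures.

0.000871 kg/m³

For an instantaneous plane source, C(x,t) = M/(n_e·A·√(4πDt)) · exp(−(x−vt)²/(4Dt)), with n_e·A the pore (flow) area.
Plume center vt = 0.68 × 2800 = 1904 m, so the well at 1900 m is 4 m upgradient of the peak.
√(4πDt) = 34.59 m, giving peak height M/(n_e·A·√(4πDt)) = 1.1/(0.35 × 100 × 34.59) = 0.0009086 kg/m³.
(x−vt)²/(4Dt) = (-4)²/(4 × 0.034 × 2800) = 0.04202; exp(−0.04202) = 0.9589.
C = 0.0009086 × 0.9589 = 0.000871 kg/m³.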